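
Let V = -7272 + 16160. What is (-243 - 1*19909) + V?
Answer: -11264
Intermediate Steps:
V = 8888
(-243 - 1*19909) + V = (-243 - 1*19909) + 8888 = (-243 - 19909) + 8888 = -20152 + 8888 = -11264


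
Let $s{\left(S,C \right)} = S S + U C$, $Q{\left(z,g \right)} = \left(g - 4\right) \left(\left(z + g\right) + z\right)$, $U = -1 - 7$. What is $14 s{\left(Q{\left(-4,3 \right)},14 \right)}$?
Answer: $-1218$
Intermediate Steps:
$U = -8$ ($U = -1 - 7 = -8$)
$Q{\left(z,g \right)} = \left(-4 + g\right) \left(g + 2 z\right)$ ($Q{\left(z,g \right)} = \left(-4 + g\right) \left(\left(g + z\right) + z\right) = \left(-4 + g\right) \left(g + 2 z\right)$)
$s{\left(S,C \right)} = S^{2} - 8 C$ ($s{\left(S,C \right)} = S S - 8 C = S^{2} - 8 C$)
$14 s{\left(Q{\left(-4,3 \right)},14 \right)} = 14 \left(\left(3^{2} - -32 - 12 + 2 \cdot 3 \left(-4\right)\right)^{2} - 112\right) = 14 \left(\left(9 + 32 - 12 - 24\right)^{2} - 112\right) = 14 \left(5^{2} - 112\right) = 14 \left(25 - 112\right) = 14 \left(-87\right) = -1218$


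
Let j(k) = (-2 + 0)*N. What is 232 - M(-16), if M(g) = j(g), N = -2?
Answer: 228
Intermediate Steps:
j(k) = 4 (j(k) = (-2 + 0)*(-2) = -2*(-2) = 4)
M(g) = 4
232 - M(-16) = 232 - 1*4 = 232 - 4 = 228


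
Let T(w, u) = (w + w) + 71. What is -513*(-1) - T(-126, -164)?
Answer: 694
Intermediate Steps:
T(w, u) = 71 + 2*w (T(w, u) = 2*w + 71 = 71 + 2*w)
-513*(-1) - T(-126, -164) = -513*(-1) - (71 + 2*(-126)) = 513 - (71 - 252) = 513 - 1*(-181) = 513 + 181 = 694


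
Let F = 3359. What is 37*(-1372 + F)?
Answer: 73519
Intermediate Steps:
37*(-1372 + F) = 37*(-1372 + 3359) = 37*1987 = 73519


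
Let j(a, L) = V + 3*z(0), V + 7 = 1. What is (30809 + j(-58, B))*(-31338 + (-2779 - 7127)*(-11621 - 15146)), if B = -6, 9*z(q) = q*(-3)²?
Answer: 8166570338892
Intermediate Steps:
V = -6 (V = -7 + 1 = -6)
z(q) = q (z(q) = (q*(-3)²)/9 = (q*9)/9 = (9*q)/9 = q)
j(a, L) = -6 (j(a, L) = -6 + 3*0 = -6 + 0 = -6)
(30809 + j(-58, B))*(-31338 + (-2779 - 7127)*(-11621 - 15146)) = (30809 - 6)*(-31338 + (-2779 - 7127)*(-11621 - 15146)) = 30803*(-31338 - 9906*(-26767)) = 30803*(-31338 + 265153902) = 30803*265122564 = 8166570338892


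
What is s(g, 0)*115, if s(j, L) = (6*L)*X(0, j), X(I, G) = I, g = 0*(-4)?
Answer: 0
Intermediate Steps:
g = 0
s(j, L) = 0 (s(j, L) = (6*L)*0 = 0)
s(g, 0)*115 = 0*115 = 0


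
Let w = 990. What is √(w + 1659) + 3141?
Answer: 3141 + √2649 ≈ 3192.5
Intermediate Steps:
√(w + 1659) + 3141 = √(990 + 1659) + 3141 = √2649 + 3141 = 3141 + √2649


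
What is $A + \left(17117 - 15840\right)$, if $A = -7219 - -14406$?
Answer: $8464$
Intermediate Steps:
$A = 7187$ ($A = -7219 + 14406 = 7187$)
$A + \left(17117 - 15840\right) = 7187 + \left(17117 - 15840\right) = 7187 + 1277 = 8464$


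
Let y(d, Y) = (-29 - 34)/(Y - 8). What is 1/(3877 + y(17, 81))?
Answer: 73/282958 ≈ 0.00025799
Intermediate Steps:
y(d, Y) = -63/(-8 + Y)
1/(3877 + y(17, 81)) = 1/(3877 - 63/(-8 + 81)) = 1/(3877 - 63/73) = 1/(282958/73) = 73/282958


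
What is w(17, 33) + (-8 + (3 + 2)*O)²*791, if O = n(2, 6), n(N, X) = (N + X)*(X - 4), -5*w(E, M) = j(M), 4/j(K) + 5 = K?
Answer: 143519039/35 ≈ 4.1005e+6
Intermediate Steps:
j(K) = 4/(-5 + K)
w(E, M) = -4/(5*(-5 + M))
n(N, X) = (-4 + X)*(N + X) (n(N, X) = (N + X)*(-4 + X) = (-4 + X)*(N + X))
O = 16 (O = 6² - 4*2 - 4*6 + 2*6 = 36 - 8 - 24 + 12 = 16)
w(17, 33) + (-8 + (3 + 2)*O)²*791 = -4/(-25 + 5*33) + (-8 + (3 + 2)*16)²*791 = -4/(-25 + 165) + (-8 + 5*16)²*791 = -4/140 + (-8 + 80)²*791 = -4*1/140 + 72²*791 = -1/35 + 5184*791 = -1/35 + 4100544 = 143519039/35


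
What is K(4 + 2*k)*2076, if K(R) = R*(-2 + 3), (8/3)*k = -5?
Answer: 519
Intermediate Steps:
k = -15/8 (k = (3/8)*(-5) = -15/8 ≈ -1.8750)
K(R) = R (K(R) = R*1 = R)
K(4 + 2*k)*2076 = (4 + 2*(-15/8))*2076 = (4 - 15/4)*2076 = (¼)*2076 = 519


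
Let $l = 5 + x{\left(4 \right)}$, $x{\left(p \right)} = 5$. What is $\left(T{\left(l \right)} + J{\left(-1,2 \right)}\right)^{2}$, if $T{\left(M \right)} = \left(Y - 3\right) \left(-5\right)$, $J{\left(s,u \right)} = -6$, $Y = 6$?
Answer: $441$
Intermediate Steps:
$l = 10$ ($l = 5 + 5 = 10$)
$T{\left(M \right)} = -15$ ($T{\left(M \right)} = \left(6 - 3\right) \left(-5\right) = 3 \left(-5\right) = -15$)
$\left(T{\left(l \right)} + J{\left(-1,2 \right)}\right)^{2} = \left(-15 - 6\right)^{2} = \left(-21\right)^{2} = 441$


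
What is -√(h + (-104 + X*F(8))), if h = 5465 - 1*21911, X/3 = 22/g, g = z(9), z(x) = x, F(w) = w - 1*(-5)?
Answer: -2*I*√37023/3 ≈ -128.28*I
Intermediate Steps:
F(w) = 5 + w (F(w) = w + 5 = 5 + w)
g = 9
X = 22/3 (X = 3*(22/9) = 22/3 ≈ 7.3333)
h = -16446 (h = 5465 - 21911 = -16446)
-√(h + (-104 + X*F(8))) = -√(-16446 + (-104 + 22*(5 + 8)/3)) = -√(-16446 + (-104 + (22/3)*13)) = -√(-16446 + (-104 + 286/3)) = -√(-16446 - 26/3) = -√(-49364/3) = -2*I*√37023/3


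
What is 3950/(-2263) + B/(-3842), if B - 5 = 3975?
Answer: -12091320/4347223 ≈ -2.7814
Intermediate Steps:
B = 3980 (B = 5 + 3975 = 3980)
3950/(-2263) + B/(-3842) = 3950/(-2263) + 3980/(-3842) = 3950*(-1/2263) + 3980*(-1/3842) = -3950/2263 - 1990/1921 = -12091320/4347223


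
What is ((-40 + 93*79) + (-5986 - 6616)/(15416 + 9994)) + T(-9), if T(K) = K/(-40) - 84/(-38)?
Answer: 14114731759/1931160 ≈ 7308.9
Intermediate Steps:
T(K) = 42/19 - K/40 (T(K) = K*(-1/40) - 84*(-1/38) = -K/40 + 42/19 = 42/19 - K/40)
((-40 + 93*79) + (-5986 - 6616)/(15416 + 9994)) + T(-9) = ((-40 + 93*79) + (-5986 - 6616)/(15416 + 9994)) + (42/19 - 1/40*(-9)) = ((-40 + 7347) - 12602/25410) + (42/19 + 9/40) = (7307 - 12602*1/25410) + 1851/760 = (7307 - 6301/12705) + 1851/760 = 92829134/12705 + 1851/760 = 14114731759/1931160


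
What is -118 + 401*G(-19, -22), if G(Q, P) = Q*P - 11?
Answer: 163089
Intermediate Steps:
G(Q, P) = -11 + P*Q (G(Q, P) = P*Q - 11 = -11 + P*Q)
-118 + 401*G(-19, -22) = -118 + 401*(-11 - 22*(-19)) = -118 + 401*(-11 + 418) = -118 + 401*407 = -118 + 163207 = 163089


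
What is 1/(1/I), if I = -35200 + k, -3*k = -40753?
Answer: -64847/3 ≈ -21616.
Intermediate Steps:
k = 40753/3 (k = -⅓*(-40753) = 40753/3 ≈ 13584.)
I = -64847/3 (I = -35200 + 40753/3 = -64847/3 ≈ -21616.)
1/(1/I) = 1/(1/(-64847/3)) = 1/(-3/64847) = -64847/3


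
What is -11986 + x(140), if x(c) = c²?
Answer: 7614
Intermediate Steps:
-11986 + x(140) = -11986 + 140² = -11986 + 19600 = 7614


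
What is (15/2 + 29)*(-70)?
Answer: -2555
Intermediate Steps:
(15/2 + 29)*(-70) = (73/2)*(-70) = -2555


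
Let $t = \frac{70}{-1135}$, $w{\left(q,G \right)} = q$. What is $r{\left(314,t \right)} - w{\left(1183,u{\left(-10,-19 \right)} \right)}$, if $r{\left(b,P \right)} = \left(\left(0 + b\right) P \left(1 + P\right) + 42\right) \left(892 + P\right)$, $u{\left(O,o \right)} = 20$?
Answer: $\frac{234769189711}{11697083} \approx 20071.0$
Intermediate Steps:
$t = - \frac{14}{227}$ ($t = 70 \left(- \frac{1}{1135}\right) = - \frac{14}{227} \approx -0.061674$)
$r{\left(b,P \right)} = \left(42 + P b \left(1 + P\right)\right) \left(892 + P\right)$ ($r{\left(b,P \right)} = \left(b P \left(1 + P\right) + 42\right) \left(892 + P\right) = \left(P b \left(1 + P\right) + 42\right) \left(892 + P\right) = \left(42 + P b \left(1 + P\right)\right) \left(892 + P\right)$)
$r{\left(314,t \right)} - w{\left(1183,u{\left(-10,-19 \right)} \right)} = \left(37464 + 42 \left(- \frac{14}{227}\right) + 314 \left(- \frac{14}{227}\right)^{3} + 892 \left(- \frac{14}{227}\right) 314 + 893 \cdot 314 \left(- \frac{14}{227}\right)^{2}\right) - 1183 = \left(37464 - \frac{588}{227} + 314 \left(- \frac{2744}{11697083}\right) - \frac{3921232}{227} + 893 \cdot 314 \cdot \frac{196}{51529}\right) - 1183 = \left(37464 - \frac{588}{227} - \frac{861616}{11697083} - \frac{3921232}{227} + \frac{54958792}{51529}\right) - 1183 = \frac{248606838900}{11697083} - 1183 = \frac{234769189711}{11697083}$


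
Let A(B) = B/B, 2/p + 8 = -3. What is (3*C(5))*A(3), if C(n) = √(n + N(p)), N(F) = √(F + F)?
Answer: 3*√(605 + 22*I*√11)/11 ≈ 6.7203 + 0.40379*I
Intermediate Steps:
p = -2/11 (p = 2/(-8 - 3) = 2/(-11) = 2*(-1/11) = -2/11 ≈ -0.18182)
A(B) = 1
N(F) = √2*√F (N(F) = √(2*F) = √2*√F)
C(n) = √(n + 2*I*√11/11) (C(n) = √(n + √2*√(-2/11)) = √(n + √2*(I*√22/11)) = √(n + 2*I*√11/11))
(3*C(5))*A(3) = (3*(√(121*5 + 22*I*√11)/11))*1 = (3*(√(605 + 22*I*√11)/11))*1 = (3*√(605 + 22*I*√11)/11)*1 = 3*√(605 + 22*I*√11)/11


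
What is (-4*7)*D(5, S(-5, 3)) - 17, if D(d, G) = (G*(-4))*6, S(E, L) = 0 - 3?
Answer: -2033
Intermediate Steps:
S(E, L) = -3
D(d, G) = -24*G (D(d, G) = -4*G*6 = -24*G)
(-4*7)*D(5, S(-5, 3)) - 17 = (-4*7)*(-24*(-3)) - 17 = -28*72 - 17 = -2016 - 17 = -2033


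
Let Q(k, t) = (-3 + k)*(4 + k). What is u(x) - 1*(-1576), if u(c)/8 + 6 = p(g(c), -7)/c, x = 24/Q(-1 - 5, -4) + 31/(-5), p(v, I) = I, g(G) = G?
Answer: 112384/73 ≈ 1539.5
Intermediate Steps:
x = -73/15 (x = 24/(-12 + (-1 - 5) + (-1 - 5)**2) + 31/(-5) = 24/(-12 - 6 + (-6)**2) + 31*(-1/5) = 24/(-12 - 6 + 36) - 31/5 = 24/18 - 31/5 = 24*(1/18) - 31/5 = 4/3 - 31/5 = -73/15 ≈ -4.8667)
u(c) = -48 - 56/c (u(c) = -48 + 8*(-7/c) = -48 - 56/c)
u(x) - 1*(-1576) = (-48 - 56/(-73/15)) - 1*(-1576) = (-48 - 56*(-15/73)) + 1576 = (-48 + 840/73) + 1576 = -2664/73 + 1576 = 112384/73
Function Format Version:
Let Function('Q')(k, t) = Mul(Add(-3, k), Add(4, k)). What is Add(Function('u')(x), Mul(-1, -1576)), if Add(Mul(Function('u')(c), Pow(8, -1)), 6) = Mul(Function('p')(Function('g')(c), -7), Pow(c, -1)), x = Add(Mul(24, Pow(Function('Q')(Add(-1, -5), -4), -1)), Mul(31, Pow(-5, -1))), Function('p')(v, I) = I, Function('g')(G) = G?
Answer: Rational(112384, 73) ≈ 1539.5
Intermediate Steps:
x = Rational(-73, 15) (x = Add(Mul(24, Pow(Add(-12, Add(-1, -5), Pow(Add(-1, -5), 2)), -1)), Mul(31, Pow(-5, -1))) = Add(Mul(24, Pow(Add(-12, -6, Pow(-6, 2)), -1)), Mul(31, Rational(-1, 5))) = Add(Mul(24, Pow(Add(-12, -6, 36), -1)), Rational(-31, 5)) = Add(Mul(24, Pow(18, -1)), Rational(-31, 5)) = Add(Mul(24, Rational(1, 18)), Rational(-31, 5)) = Add(Rational(4, 3), Rational(-31, 5)) = Rational(-73, 15) ≈ -4.8667)
Function('u')(c) = Add(-48, Mul(-56, Pow(c, -1))) (Function('u')(c) = Add(-48, Mul(8, Mul(-7, Pow(c, -1)))) = Add(-48, Mul(-56, Pow(c, -1))))
Add(Function('u')(x), Mul(-1, -1576)) = Add(Add(-48, Mul(-56, Pow(Rational(-73, 15), -1))), Mul(-1, -1576)) = Add(Add(-48, Mul(-56, Rational(-15, 73))), 1576) = Add(Add(-48, Rational(840, 73)), 1576) = Add(Rational(-2664, 73), 1576) = Rational(112384, 73)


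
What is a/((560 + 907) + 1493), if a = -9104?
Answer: -569/185 ≈ -3.0757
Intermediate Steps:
a/((560 + 907) + 1493) = -9104/((560 + 907) + 1493) = -9104/(1467 + 1493) = -9104/2960 = -9104*1/2960 = -569/185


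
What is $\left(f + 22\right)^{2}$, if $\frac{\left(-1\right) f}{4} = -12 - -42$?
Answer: $9604$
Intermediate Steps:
$f = -120$ ($f = - 4 \left(-12 - -42\right) = - 4 \left(-12 + 42\right) = \left(-4\right) 30 = -120$)
$\left(f + 22\right)^{2} = \left(-120 + 22\right)^{2} = \left(-98\right)^{2} = 9604$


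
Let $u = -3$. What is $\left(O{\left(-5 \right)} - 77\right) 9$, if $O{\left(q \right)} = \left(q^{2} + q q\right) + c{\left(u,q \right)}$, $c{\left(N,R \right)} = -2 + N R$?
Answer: $-126$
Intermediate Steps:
$O{\left(q \right)} = -2 - 3 q + 2 q^{2}$ ($O{\left(q \right)} = \left(q^{2} + q q\right) - \left(2 + 3 q\right) = \left(q^{2} + q^{2}\right) - \left(2 + 3 q\right) = 2 q^{2} - \left(2 + 3 q\right) = -2 - 3 q + 2 q^{2}$)
$\left(O{\left(-5 \right)} - 77\right) 9 = \left(\left(-2 - -15 + 2 \left(-5\right)^{2}\right) - 77\right) 9 = \left(\left(-2 + 15 + 2 \cdot 25\right) - 77\right) 9 = \left(\left(-2 + 15 + 50\right) - 77\right) 9 = \left(63 - 77\right) 9 = \left(-14\right) 9 = -126$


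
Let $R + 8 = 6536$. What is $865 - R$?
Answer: $-5663$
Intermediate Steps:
$R = 6528$ ($R = -8 + 6536 = 6528$)
$865 - R = 865 - 6528 = -5663$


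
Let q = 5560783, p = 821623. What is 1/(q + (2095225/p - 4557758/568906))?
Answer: 21246647929/118147882575444435 ≈ 1.7983e-7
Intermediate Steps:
1/(q + (2095225/p - 4557758/568906)) = 1/(5560783 + (2095225/821623 - 4557758/568906)) = 1/(5560783 + (2095225*(1/821623) - 4557758*1/568906)) = 1/(5560783 + (190475/74693 - 2278879/284453)) = 1/(5560783 - 116035123972/21246647929) = 1/(118147882575444435/21246647929) = 21246647929/118147882575444435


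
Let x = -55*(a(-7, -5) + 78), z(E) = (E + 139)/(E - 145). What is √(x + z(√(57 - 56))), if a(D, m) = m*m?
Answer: 5*I*√8159/6 ≈ 75.273*I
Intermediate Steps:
a(D, m) = m²
z(E) = (139 + E)/(-145 + E)
x = -5665 (x = -55*((-5)² + 78) = -55*(25 + 78) = -55*103 = -5665)
√(x + z(√(57 - 56))) = √(-5665 + (139 + √(57 - 56))/(-145 + √(57 - 56))) = √(-5665 + (139 + √1)/(-145 + √1)) = √(-5665 + (139 + 1)/(-145 + 1)) = √(-5665 + 140/(-144)) = √(-5665 - 1/144*140) = √(-5665 - 35/36) = √(-203975/36) = 5*I*√8159/6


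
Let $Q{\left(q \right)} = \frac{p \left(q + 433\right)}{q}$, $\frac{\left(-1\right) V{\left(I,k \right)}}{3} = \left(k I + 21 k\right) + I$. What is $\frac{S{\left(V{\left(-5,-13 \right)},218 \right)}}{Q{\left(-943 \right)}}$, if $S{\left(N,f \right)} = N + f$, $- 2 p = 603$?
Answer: $- \frac{808151}{153765} \approx -5.2558$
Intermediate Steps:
$p = - \frac{603}{2}$ ($p = \left(- \frac{1}{2}\right) 603 = - \frac{603}{2} \approx -301.5$)
$V{\left(I,k \right)} = - 63 k - 3 I - 3 I k$ ($V{\left(I,k \right)} = - 3 \left(\left(k I + 21 k\right) + I\right) = - 3 \left(\left(I k + 21 k\right) + I\right) = - 3 \left(\left(21 k + I k\right) + I\right) = - 3 \left(I + 21 k + I k\right) = - 63 k - 3 I - 3 I k$)
$Q{\left(q \right)} = \frac{- \frac{261099}{2} - \frac{603 q}{2}}{q}$ ($Q{\left(q \right)} = \frac{\left(- \frac{603}{2}\right) \left(q + 433\right)}{q} = \frac{\left(- \frac{603}{2}\right) \left(433 + q\right)}{q} = \frac{- \frac{261099}{2} - \frac{603 q}{2}}{q}$)
$\frac{S{\left(V{\left(-5,-13 \right)},218 \right)}}{Q{\left(-943 \right)}} = \frac{\left(\left(-63\right) \left(-13\right) - -15 - \left(-15\right) \left(-13\right)\right) + 218}{\frac{603}{2} \frac{1}{-943} \left(-433 - -943\right)} = \frac{\left(819 + 15 - 195\right) + 218}{\frac{603}{2} \left(- \frac{1}{943}\right) \left(-433 + 943\right)} = \frac{639 + 218}{\frac{603}{2} \left(- \frac{1}{943}\right) 510} = \frac{857}{- \frac{153765}{943}} = 857 \left(- \frac{943}{153765}\right) = - \frac{808151}{153765}$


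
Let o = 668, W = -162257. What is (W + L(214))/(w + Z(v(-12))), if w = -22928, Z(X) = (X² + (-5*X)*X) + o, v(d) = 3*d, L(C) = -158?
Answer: 162415/27444 ≈ 5.9181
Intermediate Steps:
Z(X) = 668 - 4*X² (Z(X) = (X² + (-5*X)*X) + 668 = (X² - 5*X²) + 668 = -4*X² + 668 = 668 - 4*X²)
(W + L(214))/(w + Z(v(-12))) = (-162257 - 158)/(-22928 + (668 - 4*(3*(-12))²)) = -162415/(-22928 + (668 - 4*(-36)²)) = -162415/(-22928 + (668 - 4*1296)) = -162415/(-22928 + (668 - 5184)) = -162415/(-22928 - 4516) = -162415/(-27444) = -162415*(-1/27444) = 162415/27444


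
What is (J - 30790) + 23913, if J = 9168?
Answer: 2291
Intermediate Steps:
(J - 30790) + 23913 = (9168 - 30790) + 23913 = -21622 + 23913 = 2291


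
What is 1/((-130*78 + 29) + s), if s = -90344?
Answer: -1/100455 ≈ -9.9547e-6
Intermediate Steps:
1/((-130*78 + 29) + s) = 1/((-130*78 + 29) - 90344) = 1/((-10140 + 29) - 90344) = 1/(-10111 - 90344) = 1/(-100455) = -1/100455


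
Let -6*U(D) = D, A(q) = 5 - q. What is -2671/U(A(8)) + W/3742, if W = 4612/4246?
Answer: -21219133333/3972133 ≈ -5342.0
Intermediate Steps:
U(D) = -D/6
W = 2306/2123 (W = 4612*(1/4246) = 2306/2123 ≈ 1.0862)
-2671/U(A(8)) + W/3742 = -2671*(-6/(5 - 1*8)) + (2306/2123)/3742 = -2671*(-6/(5 - 8)) + (2306/2123)*(1/3742) = -2671/((-⅙*(-3))) + 1153/3972133 = -2671/½ + 1153/3972133 = -2671*2 + 1153/3972133 = -5342 + 1153/3972133 = -21219133333/3972133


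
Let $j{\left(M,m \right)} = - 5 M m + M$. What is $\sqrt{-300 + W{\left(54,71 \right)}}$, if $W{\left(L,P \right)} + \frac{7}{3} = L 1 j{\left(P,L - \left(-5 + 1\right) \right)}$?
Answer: $\frac{i \sqrt{9974955}}{3} \approx 1052.8 i$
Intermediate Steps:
$j{\left(M,m \right)} = M - 5 M m$ ($j{\left(M,m \right)} = - 5 M m + M = M - 5 M m$)
$W{\left(L,P \right)} = - \frac{7}{3} + L P \left(-19 - 5 L\right)$ ($W{\left(L,P \right)} = - \frac{7}{3} + L 1 P \left(1 - 5 \left(L - \left(-5 + 1\right)\right)\right) = - \frac{7}{3} + L P \left(1 - 5 \left(L - -4\right)\right) = - \frac{7}{3} + L P \left(1 - 5 \left(L + 4\right)\right) = - \frac{7}{3} + L P \left(1 - 5 \left(4 + L\right)\right) = - \frac{7}{3} + L P \left(1 - \left(20 + 5 L\right)\right) = - \frac{7}{3} + L P \left(-19 - 5 L\right)$)
$\sqrt{-300 + W{\left(54,71 \right)}} = \sqrt{-300 - \left(\frac{7}{3} + 54 \cdot 71 \left(19 + 5 \cdot 54\right)\right)} = \sqrt{-300 - \left(\frac{7}{3} + 54 \cdot 71 \left(19 + 270\right)\right)} = \sqrt{-300 - \left(\frac{7}{3} + 54 \cdot 71 \cdot 289\right)} = \sqrt{-300 - \frac{3324085}{3}} = \sqrt{- \frac{3324985}{3}} = \frac{i \sqrt{9974955}}{3}$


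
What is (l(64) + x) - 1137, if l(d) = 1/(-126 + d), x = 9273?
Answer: 504431/62 ≈ 8136.0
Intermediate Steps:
(l(64) + x) - 1137 = (1/(-126 + 64) + 9273) - 1137 = (1/(-62) + 9273) - 1137 = (-1/62 + 9273) - 1137 = 574925/62 - 1137 = 504431/62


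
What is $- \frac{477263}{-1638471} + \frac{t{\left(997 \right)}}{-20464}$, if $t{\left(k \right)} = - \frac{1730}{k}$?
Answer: $\frac{131624925091}{451744345032} \approx 0.29137$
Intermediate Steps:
$- \frac{477263}{-1638471} + \frac{t{\left(997 \right)}}{-20464} = - \frac{477263}{-1638471} + \frac{\left(-1730\right) \frac{1}{997}}{-20464} = \left(-477263\right) \left(- \frac{1}{1638471}\right) + \left(-1730\right) \frac{1}{997} \left(- \frac{1}{20464}\right) = \frac{12899}{44283} - - \frac{865}{10201304} = \frac{12899}{44283} + \frac{865}{10201304} = \frac{131624925091}{451744345032}$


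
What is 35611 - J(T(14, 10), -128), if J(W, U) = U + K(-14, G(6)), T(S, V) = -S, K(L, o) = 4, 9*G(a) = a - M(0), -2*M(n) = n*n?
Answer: 35735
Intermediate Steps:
M(n) = -n²/2 (M(n) = -n*n/2 = -n²/2)
G(a) = a/9 (G(a) = (a - (-1)*0²/2)/9 = (a - (-1)*0/2)/9 = (a - 1*0)/9 = (a + 0)/9 = a/9)
J(W, U) = 4 + U (J(W, U) = U + 4 = 4 + U)
35611 - J(T(14, 10), -128) = 35611 - (4 - 128) = 35611 - 1*(-124) = 35611 + 124 = 35735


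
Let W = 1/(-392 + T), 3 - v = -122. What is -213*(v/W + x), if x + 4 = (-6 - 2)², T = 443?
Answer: -1370655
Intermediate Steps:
v = 125 (v = 3 - 1*(-122) = 3 + 122 = 125)
W = 1/51 (W = 1/(-392 + 443) = 1/51 ≈ 0.019608)
x = 60 (x = -4 + (-6 - 2)² = -4 + (-8)² = -4 + 64 = 60)
-213*(v/W + x) = -213*(125/(1/51) + 60) = -213*(125*51 + 60) = -213*(6375 + 60) = -213*6435 = -1370655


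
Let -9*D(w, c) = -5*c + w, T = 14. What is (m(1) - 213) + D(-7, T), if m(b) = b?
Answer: -1831/9 ≈ -203.44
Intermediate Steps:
D(w, c) = -w/9 + 5*c/9 (D(w, c) = -(-5*c + w)/9 = -(w - 5*c)/9 = -w/9 + 5*c/9)
(m(1) - 213) + D(-7, T) = (1 - 213) + (-1/9*(-7) + (5/9)*14) = -212 + (7/9 + 70/9) = -212 + 77/9 = -1831/9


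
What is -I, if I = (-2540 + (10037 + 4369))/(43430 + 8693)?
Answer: -11866/52123 ≈ -0.22765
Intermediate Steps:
I = 11866/52123 (I = (-2540 + 14406)/52123 = 11866*(1/52123) = 11866/52123 ≈ 0.22765)
-I = -1*11866/52123 = -11866/52123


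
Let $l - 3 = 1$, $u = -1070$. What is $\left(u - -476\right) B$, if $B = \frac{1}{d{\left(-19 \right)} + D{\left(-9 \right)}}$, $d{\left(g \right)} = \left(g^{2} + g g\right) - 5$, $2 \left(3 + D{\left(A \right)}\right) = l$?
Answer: $- \frac{297}{358} \approx -0.82961$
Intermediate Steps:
$l = 4$ ($l = 3 + 1 = 4$)
$D{\left(A \right)} = -1$ ($D{\left(A \right)} = -3 + \frac{1}{2} \cdot 4 = -3 + 2 = -1$)
$d{\left(g \right)} = -5 + 2 g^{2}$ ($d{\left(g \right)} = \left(g^{2} + g^{2}\right) - 5 = 2 g^{2} - 5 = -5 + 2 g^{2}$)
$B = \frac{1}{716}$ ($B = \frac{1}{\left(-5 + 2 \left(-19\right)^{2}\right) - 1} = \frac{1}{\left(-5 + 2 \cdot 361\right) - 1} = \frac{1}{\left(-5 + 722\right) - 1} = \frac{1}{717 - 1} = \frac{1}{716} \approx 0.0013966$)
$\left(u - -476\right) B = \left(-1070 - -476\right) \frac{1}{716} = \left(-1070 + 476\right) \frac{1}{716} = \left(-594\right) \frac{1}{716} = - \frac{297}{358}$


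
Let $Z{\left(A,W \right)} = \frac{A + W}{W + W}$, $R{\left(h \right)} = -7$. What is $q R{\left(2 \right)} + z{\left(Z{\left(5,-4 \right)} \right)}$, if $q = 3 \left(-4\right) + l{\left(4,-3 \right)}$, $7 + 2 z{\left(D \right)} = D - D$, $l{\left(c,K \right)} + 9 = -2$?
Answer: $\frac{315}{2} \approx 157.5$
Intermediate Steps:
$Z{\left(A,W \right)} = \frac{A + W}{2 W}$
$l{\left(c,K \right)} = -11$ ($l{\left(c,K \right)} = -9 - 2 = -11$)
$z{\left(D \right)} = - \frac{7}{2}$ ($z{\left(D \right)} = - \frac{7}{2} + \frac{D - D}{2} = - \frac{7}{2} + \frac{1}{2} \cdot 0 = - \frac{7}{2} + 0 = - \frac{7}{2}$)
$q = -23$ ($q = 3 \left(-4\right) - 11 = -12 - 11 = -23$)
$q R{\left(2 \right)} + z{\left(Z{\left(5,-4 \right)} \right)} = \left(-23\right) \left(-7\right) - \frac{7}{2} = 161 - \frac{7}{2} = \frac{315}{2}$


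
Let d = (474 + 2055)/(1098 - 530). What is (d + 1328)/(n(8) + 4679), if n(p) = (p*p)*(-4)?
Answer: 756833/2512264 ≈ 0.30126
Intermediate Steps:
d = 2529/568 ≈ 4.4525
n(p) = -4*p² (n(p) = p²*(-4) = -4*p²)
(d + 1328)/(n(8) + 4679) = (2529/568 + 1328)/(-4*8² + 4679) = 756833/(568*(-4*64 + 4679)) = 756833/(568*(-256 + 4679)) = (756833/568)/4423 = (756833/568)*(1/4423) = 756833/2512264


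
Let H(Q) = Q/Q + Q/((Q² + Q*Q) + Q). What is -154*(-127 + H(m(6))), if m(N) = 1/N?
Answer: 38577/2 ≈ 19289.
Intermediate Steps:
H(Q) = 1 + Q/(Q + 2*Q²) (H(Q) = 1 + Q/((Q² + Q²) + Q) = 1 + Q/(2*Q² + Q) = 1 + Q/(Q + 2*Q²))
-154*(-127 + H(m(6))) = -154*(-127 + 2*(1 + 1/6)/(1 + 2/6)) = -154*(-127 + 2*(1 + ⅙)/(1 + 2*(⅙))) = -154*(-127 + 2*(7/6)/(1 + ⅓)) = -154*(-127 + 2*(7/6)/(4/3)) = -154*(-127 + 2*(¾)*(7/6)) = -154*(-127 + 7/4) = -154*(-501/4) = 38577/2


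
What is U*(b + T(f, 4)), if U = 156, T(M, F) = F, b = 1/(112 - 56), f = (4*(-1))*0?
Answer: 8775/14 ≈ 626.79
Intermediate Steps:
f = 0 (f = -4*0 = 0)
b = 1/56 ≈ 0.017857
U*(b + T(f, 4)) = 156*(1/56 + 4) = 156*(225/56) = 8775/14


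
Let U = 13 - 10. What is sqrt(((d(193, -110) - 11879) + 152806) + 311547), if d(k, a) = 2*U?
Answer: 8*sqrt(7070) ≈ 672.67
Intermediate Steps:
U = 3
d(k, a) = 6 (d(k, a) = 2*3 = 6)
sqrt(((d(193, -110) - 11879) + 152806) + 311547) = sqrt(((6 - 11879) + 152806) + 311547) = sqrt((-11873 + 152806) + 311547) = sqrt(140933 + 311547) = sqrt(452480) = 8*sqrt(7070)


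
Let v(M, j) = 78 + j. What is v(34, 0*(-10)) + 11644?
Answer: 11722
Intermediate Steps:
v(34, 0*(-10)) + 11644 = (78 + 0*(-10)) + 11644 = (78 + 0) + 11644 = 78 + 11644 = 11722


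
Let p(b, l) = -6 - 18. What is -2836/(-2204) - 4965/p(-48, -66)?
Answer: 917577/4408 ≈ 208.16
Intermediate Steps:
p(b, l) = -24
-2836/(-2204) - 4965/p(-48, -66) = -2836/(-2204) - 4965/(-24) = -2836*(-1/2204) - 4965*(-1/24) = 709/551 + 1655/8 = 917577/4408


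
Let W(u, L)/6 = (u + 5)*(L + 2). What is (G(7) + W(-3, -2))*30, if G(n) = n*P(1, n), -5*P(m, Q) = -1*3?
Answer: 126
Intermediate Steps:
W(u, L) = 6*(2 + L)*(5 + u) (W(u, L) = 6*((u + 5)*(L + 2)) = 6*((5 + u)*(2 + L)) = 6*((2 + L)*(5 + u)) = 6*(2 + L)*(5 + u))
P(m, Q) = ⅗ (P(m, Q) = -(-1)*3/5 = -⅕*(-3) = ⅗)
G(n) = 3*n/5 (G(n) = n*(⅗) = 3*n/5)
(G(7) + W(-3, -2))*30 = ((⅗)*7 + (60 + 12*(-3) + 30*(-2) + 6*(-2)*(-3)))*30 = (21/5 + (60 - 36 - 60 + 36))*30 = (21/5 + 0)*30 = (21/5)*30 = 126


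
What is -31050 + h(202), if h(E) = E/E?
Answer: -31049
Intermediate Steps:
h(E) = 1
-31050 + h(202) = -31050 + 1 = -31049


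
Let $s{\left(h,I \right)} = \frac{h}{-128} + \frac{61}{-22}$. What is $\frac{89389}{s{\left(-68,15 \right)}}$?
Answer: $- \frac{31464928}{789} \approx -39880.0$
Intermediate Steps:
$s{\left(h,I \right)} = - \frac{61}{22} - \frac{h}{128}$ ($s{\left(h,I \right)} = h \left(- \frac{1}{128}\right) + 61 \left(- \frac{1}{22}\right) = - \frac{h}{128} - \frac{61}{22} = - \frac{61}{22} - \frac{h}{128}$)
$\frac{89389}{s{\left(-68,15 \right)}} = \frac{89389}{- \frac{61}{22} - - \frac{17}{32}} = \frac{89389}{- \frac{61}{22} + \frac{17}{32}} = \frac{89389}{- \frac{789}{352}} = 89389 \left(- \frac{352}{789}\right) = - \frac{31464928}{789}$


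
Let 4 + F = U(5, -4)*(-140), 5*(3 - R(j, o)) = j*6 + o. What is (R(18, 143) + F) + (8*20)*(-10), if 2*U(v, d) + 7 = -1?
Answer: -5456/5 ≈ -1091.2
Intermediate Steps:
U(v, d) = -4 (U(v, d) = -7/2 + (½)*(-1) = -7/2 - ½ = -4)
R(j, o) = 3 - 6*j/5 - o/5 (R(j, o) = 3 - (j*6 + o)/5 = 3 - (6*j + o)/5 = 3 - (o + 6*j)/5 = 3 + (-6*j/5 - o/5) = 3 - 6*j/5 - o/5)
F = 556 (F = -4 - 4*(-140) = -4 + 560 = 556)
(R(18, 143) + F) + (8*20)*(-10) = ((3 - 6/5*18 - ⅕*143) + 556) + (8*20)*(-10) = ((3 - 108/5 - 143/5) + 556) + 160*(-10) = (-236/5 + 556) - 1600 = 2544/5 - 1600 = -5456/5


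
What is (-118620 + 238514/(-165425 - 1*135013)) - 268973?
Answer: -58223952124/150219 ≈ -3.8759e+5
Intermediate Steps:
(-118620 + 238514/(-165425 - 1*135013)) - 268973 = (-118620 + 238514/(-165425 - 135013)) - 268973 = (-118620 + 238514/(-300438)) - 268973 = (-118620 + 238514*(-1/300438)) - 268973 = (-118620 - 119257/150219) - 268973 = -17819097037/150219 - 268973 = -58223952124/150219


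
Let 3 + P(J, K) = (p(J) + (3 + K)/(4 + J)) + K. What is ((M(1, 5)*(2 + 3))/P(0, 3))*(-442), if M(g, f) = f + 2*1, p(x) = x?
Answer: -30940/3 ≈ -10313.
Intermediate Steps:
M(g, f) = 2 + f (M(g, f) = f + 2 = 2 + f)
P(J, K) = -3 + J + K + (3 + K)/(4 + J) (P(J, K) = -3 + ((J + (3 + K)/(4 + J)) + K) = -3 + (J + K + (3 + K)/(4 + J)) = -3 + J + K + (3 + K)/(4 + J))
((M(1, 5)*(2 + 3))/P(0, 3))*(-442) = (((2 + 5)*(2 + 3))/(((-9 + 0 + 0**2 + 5*3 + 0*3)/(4 + 0))))*(-442) = ((7*5)/(((-9 + 0 + 0 + 15 + 0)/4)))*(-442) = (35/(((1/4)*6)))*(-442) = (35/(3/2))*(-442) = (35*(2/3))*(-442) = (70/3)*(-442) = -30940/3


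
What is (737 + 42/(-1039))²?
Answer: 586298021401/1079521 ≈ 5.4311e+5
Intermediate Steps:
(737 + 42/(-1039))² = (737 + 42*(-1/1039))² = (737 - 42/1039)² = (765701/1039)² = 586298021401/1079521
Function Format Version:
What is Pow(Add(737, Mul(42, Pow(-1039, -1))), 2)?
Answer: Rational(586298021401, 1079521) ≈ 5.4311e+5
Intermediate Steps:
Pow(Add(737, Mul(42, Pow(-1039, -1))), 2) = Pow(Add(737, Mul(42, Rational(-1, 1039))), 2) = Pow(Add(737, Rational(-42, 1039)), 2) = Pow(Rational(765701, 1039), 2) = Rational(586298021401, 1079521)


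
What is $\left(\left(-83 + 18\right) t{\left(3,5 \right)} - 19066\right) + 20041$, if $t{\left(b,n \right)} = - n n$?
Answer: $2600$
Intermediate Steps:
$t{\left(b,n \right)} = - n^{2}$
$\left(\left(-83 + 18\right) t{\left(3,5 \right)} - 19066\right) + 20041 = \left(\left(-83 + 18\right) \left(- 5^{2}\right) - 19066\right) + 20041 = \left(- 65 \left(\left(-1\right) 25\right) - 19066\right) + 20041 = \left(\left(-65\right) \left(-25\right) - 19066\right) + 20041 = \left(1625 - 19066\right) + 20041 = -17441 + 20041 = 2600$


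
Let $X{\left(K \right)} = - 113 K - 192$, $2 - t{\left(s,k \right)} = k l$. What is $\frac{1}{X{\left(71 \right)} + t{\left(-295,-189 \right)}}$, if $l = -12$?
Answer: $- \frac{1}{10481} \approx -9.5411 \cdot 10^{-5}$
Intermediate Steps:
$t{\left(s,k \right)} = 2 + 12 k$ ($t{\left(s,k \right)} = 2 - k \left(-12\right) = 2 - - 12 k = 2 + 12 k$)
$X{\left(K \right)} = -192 - 113 K$
$\frac{1}{X{\left(71 \right)} + t{\left(-295,-189 \right)}} = \frac{1}{\left(-192 - 8023\right) + \left(2 + 12 \left(-189\right)\right)} = \frac{1}{\left(-192 - 8023\right) + \left(2 - 2268\right)} = \frac{1}{-8215 - 2266} = \frac{1}{-10481} = - \frac{1}{10481}$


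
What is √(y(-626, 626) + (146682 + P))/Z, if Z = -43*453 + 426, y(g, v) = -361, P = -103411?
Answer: -√42910/19053 ≈ -0.010872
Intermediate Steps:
Z = -19053 (Z = -19479 + 426 = -19053)
√(y(-626, 626) + (146682 + P))/Z = √(-361 + (146682 - 103411))/(-19053) = √(-361 + 43271)*(-1/19053) = √42910*(-1/19053) = -√42910/19053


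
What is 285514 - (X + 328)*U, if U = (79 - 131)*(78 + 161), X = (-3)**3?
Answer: 4026342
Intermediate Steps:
X = -27
U = -12428 (U = -52*239 = -12428)
285514 - (X + 328)*U = 285514 - (-27 + 328)*(-12428) = 285514 - 301*(-12428) = 285514 - 1*(-3740828) = 285514 + 3740828 = 4026342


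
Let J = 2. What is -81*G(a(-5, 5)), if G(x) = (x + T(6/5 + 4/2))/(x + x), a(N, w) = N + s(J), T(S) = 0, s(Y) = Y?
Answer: -81/2 ≈ -40.500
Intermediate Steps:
a(N, w) = 2 + N (a(N, w) = N + 2 = 2 + N)
G(x) = 1/2 (G(x) = (x + 0)/(x + x) = x/((2*x)) = x*(1/(2*x)) = 1/2)
-81*G(a(-5, 5)) = -81*1/2 = -81/2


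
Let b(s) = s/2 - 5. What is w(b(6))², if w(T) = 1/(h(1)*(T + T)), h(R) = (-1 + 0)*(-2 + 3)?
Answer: 1/16 ≈ 0.062500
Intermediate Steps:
h(R) = -1 (h(R) = -1*1 = -1)
b(s) = -5 + s/2 (b(s) = s/2 - 5 = -5 + s/2)
w(T) = -1/(2*T) (w(T) = 1/(-(T + T)) = 1/(-2*T) = -1/(2*T))
w(b(6))² = (-1/(2*(-5 + (½)*6)))² = (-1/(2*(-5 + 3)))² = (-½/(-2))² = (-½*(-½))² = (¼)² = 1/16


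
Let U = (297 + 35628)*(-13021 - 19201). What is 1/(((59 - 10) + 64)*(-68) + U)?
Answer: -1/1157583034 ≈ -8.6387e-10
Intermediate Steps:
U = -1157575350 (U = 35925*(-32222) = -1157575350)
1/(((59 - 10) + 64)*(-68) + U) = 1/(((59 - 10) + 64)*(-68) - 1157575350) = 1/((49 + 64)*(-68) - 1157575350) = 1/(113*(-68) - 1157575350) = 1/(-7684 - 1157575350) = 1/(-1157583034) = -1/1157583034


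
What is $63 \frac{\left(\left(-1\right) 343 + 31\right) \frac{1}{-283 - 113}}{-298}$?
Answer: $- \frac{273}{1639} \approx -0.16656$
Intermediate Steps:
$63 \frac{\left(\left(-1\right) 343 + 31\right) \frac{1}{-283 - 113}}{-298} = 63 \frac{-343 + 31}{-396} \left(- \frac{1}{298}\right) = 63 \left(-312\right) \left(- \frac{1}{396}\right) \left(- \frac{1}{298}\right) = 63 \cdot \frac{26}{33} \left(- \frac{1}{298}\right) = 63 \left(- \frac{13}{4917}\right) = - \frac{273}{1639}$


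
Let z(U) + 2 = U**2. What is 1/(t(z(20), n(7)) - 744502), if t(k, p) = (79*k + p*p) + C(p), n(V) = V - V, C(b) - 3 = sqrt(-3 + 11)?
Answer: -713057/508450285241 - 2*sqrt(2)/508450285241 ≈ -1.4024e-6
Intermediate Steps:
z(U) = -2 + U**2
C(b) = 3 + 2*sqrt(2) (C(b) = 3 + sqrt(-3 + 11) = 3 + sqrt(8) = 3 + 2*sqrt(2))
n(V) = 0
t(k, p) = 3 + p**2 + 2*sqrt(2) + 79*k (t(k, p) = (79*k + p*p) + (3 + 2*sqrt(2)) = (79*k + p**2) + (3 + 2*sqrt(2)) = (p**2 + 79*k) + (3 + 2*sqrt(2)) = 3 + p**2 + 2*sqrt(2) + 79*k)
1/(t(z(20), n(7)) - 744502) = 1/((3 + 0**2 + 2*sqrt(2) + 79*(-2 + 20**2)) - 744502) = 1/((3 + 0 + 2*sqrt(2) + 79*(-2 + 400)) - 744502) = 1/((3 + 0 + 2*sqrt(2) + 79*398) - 744502) = 1/((3 + 0 + 2*sqrt(2) + 31442) - 744502) = 1/((31445 + 2*sqrt(2)) - 744502) = 1/(-713057 + 2*sqrt(2))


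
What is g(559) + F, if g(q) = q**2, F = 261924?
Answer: 574405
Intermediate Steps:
g(559) + F = 559**2 + 261924 = 312481 + 261924 = 574405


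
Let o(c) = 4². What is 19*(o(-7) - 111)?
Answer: -1805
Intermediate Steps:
o(c) = 16
19*(o(-7) - 111) = 19*(16 - 111) = 19*(-95) = -1805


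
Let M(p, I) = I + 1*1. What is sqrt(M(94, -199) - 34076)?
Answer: I*sqrt(34274) ≈ 185.13*I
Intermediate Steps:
M(p, I) = 1 + I (M(p, I) = I + 1 = 1 + I)
sqrt(M(94, -199) - 34076) = sqrt((1 - 199) - 34076) = sqrt(-198 - 34076) = sqrt(-34274) = I*sqrt(34274)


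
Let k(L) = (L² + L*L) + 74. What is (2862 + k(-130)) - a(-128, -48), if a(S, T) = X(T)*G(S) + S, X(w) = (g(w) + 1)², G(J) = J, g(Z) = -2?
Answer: 36992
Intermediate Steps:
X(w) = 1 (X(w) = (-2 + 1)² = (-1)² = 1)
a(S, T) = 2*S (a(S, T) = 1*S + S = S + S = 2*S)
k(L) = 74 + 2*L² (k(L) = (L² + L²) + 74 = 2*L² + 74 = 74 + 2*L²)
(2862 + k(-130)) - a(-128, -48) = (2862 + (74 + 2*(-130)²)) - 2*(-128) = (2862 + (74 + 2*16900)) - 1*(-256) = (2862 + (74 + 33800)) + 256 = (2862 + 33874) + 256 = 36736 + 256 = 36992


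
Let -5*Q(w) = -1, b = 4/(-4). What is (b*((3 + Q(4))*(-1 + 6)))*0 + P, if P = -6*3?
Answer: -18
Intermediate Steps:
b = -1 (b = 4*(-¼) = -1)
Q(w) = ⅕ (Q(w) = -⅕*(-1) = ⅕)
P = -18
(b*((3 + Q(4))*(-1 + 6)))*0 + P = -(3 + ⅕)*(-1 + 6)*0 - 18 = -16*5/5*0 - 18 = -1*16*0 - 18 = -16*0 - 18 = 0 - 18 = -18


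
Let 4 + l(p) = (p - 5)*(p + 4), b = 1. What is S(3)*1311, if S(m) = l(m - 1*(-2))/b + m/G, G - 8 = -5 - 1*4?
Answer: -9177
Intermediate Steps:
G = -1 (G = 8 + (-5 - 1*4) = 8 + (-5 - 4) = 8 - 9 = -1)
l(p) = -4 + (-5 + p)*(4 + p) (l(p) = -4 + (p - 5)*(p + 4) = -4 + (-5 + p)*(4 + p))
S(m) = -26 + (2 + m)² - 2*m (S(m) = (-24 + (m - 1*(-2))² - (m - 1*(-2)))/1 + m/(-1) = (-24 + (m + 2)² - (m + 2))*1 + m*(-1) = (-24 + (2 + m)² - (2 + m))*1 - m = (-24 + (2 + m)² + (-2 - m))*1 - m = (-26 + (2 + m)² - m)*1 - m = (-26 + (2 + m)² - m) - m = -26 + (2 + m)² - 2*m)
S(3)*1311 = (-22 + 3² + 2*3)*1311 = (-22 + 9 + 6)*1311 = -7*1311 = -9177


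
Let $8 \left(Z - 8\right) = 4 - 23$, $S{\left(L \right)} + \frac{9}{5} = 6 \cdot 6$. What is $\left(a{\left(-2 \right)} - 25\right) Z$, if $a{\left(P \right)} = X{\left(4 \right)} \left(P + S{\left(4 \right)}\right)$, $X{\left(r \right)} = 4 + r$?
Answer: $\frac{10467}{8} \approx 1308.4$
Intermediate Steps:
$S{\left(L \right)} = \frac{171}{5}$ ($S{\left(L \right)} = - \frac{9}{5} + 6 \cdot 6 = - \frac{9}{5} + 36 = \frac{171}{5}$)
$a{\left(P \right)} = \frac{1368}{5} + 8 P$ ($a{\left(P \right)} = \left(4 + 4\right) \left(P + \frac{171}{5}\right) = 8 \left(\frac{171}{5} + P\right) = \frac{1368}{5} + 8 P$)
$Z = \frac{45}{8}$ ($Z = 8 + \frac{4 - 23}{8} = 8 + \frac{1}{8} \left(-19\right) = 8 - \frac{19}{8} = \frac{45}{8} \approx 5.625$)
$\left(a{\left(-2 \right)} - 25\right) Z = \left(\left(\frac{1368}{5} + 8 \left(-2\right)\right) - 25\right) \frac{45}{8} = \left(\left(\frac{1368}{5} - 16\right) - 25\right) \frac{45}{8} = \left(\frac{1288}{5} - 25\right) \frac{45}{8} = \frac{1163}{5} \cdot \frac{45}{8} = \frac{10467}{8}$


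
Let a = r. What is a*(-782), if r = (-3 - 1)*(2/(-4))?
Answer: -1564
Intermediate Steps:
r = 2 (r = -8*(-1)/4 = -4*(-½) = 2)
a = 2
a*(-782) = 2*(-782) = -1564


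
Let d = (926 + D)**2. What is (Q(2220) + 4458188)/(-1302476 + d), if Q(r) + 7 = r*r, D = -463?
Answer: -9386581/1088107 ≈ -8.6265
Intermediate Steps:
Q(r) = -7 + r**2 (Q(r) = -7 + r*r = -7 + r**2)
d = 214369 (d = (926 - 463)**2 = 463**2 = 214369)
(Q(2220) + 4458188)/(-1302476 + d) = ((-7 + 2220**2) + 4458188)/(-1302476 + 214369) = ((-7 + 4928400) + 4458188)/(-1088107) = (4928393 + 4458188)*(-1/1088107) = 9386581*(-1/1088107) = -9386581/1088107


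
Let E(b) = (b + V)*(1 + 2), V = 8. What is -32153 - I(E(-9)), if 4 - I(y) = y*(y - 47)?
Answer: -32007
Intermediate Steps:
E(b) = 24 + 3*b (E(b) = (b + 8)*(1 + 2) = (8 + b)*3 = 24 + 3*b)
I(y) = 4 - y*(-47 + y) (I(y) = 4 - y*(y - 47) = 4 - y*(-47 + y))
-32153 - I(E(-9)) = -32153 - (4 - (24 + 3*(-9))² + 47*(24 + 3*(-9))) = -32153 - (4 - (24 - 27)² + 47*(24 - 27)) = -32153 - (4 - 1*(-3)² + 47*(-3)) = -32153 - (4 - 1*9 - 141) = -32153 - (4 - 9 - 141) = -32153 - 1*(-146) = -32153 + 146 = -32007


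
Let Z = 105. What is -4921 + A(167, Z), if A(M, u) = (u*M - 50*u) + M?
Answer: 7531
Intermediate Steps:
A(M, u) = M - 50*u + M*u (A(M, u) = (M*u - 50*u) + M = (-50*u + M*u) + M = M - 50*u + M*u)
-4921 + A(167, Z) = -4921 + (167 - 50*105 + 167*105) = -4921 + (167 - 5250 + 17535) = -4921 + 12452 = 7531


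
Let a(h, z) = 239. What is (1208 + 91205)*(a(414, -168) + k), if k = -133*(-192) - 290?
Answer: 2355145305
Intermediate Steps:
k = 25246 (k = 25536 - 290 = 25246)
(1208 + 91205)*(a(414, -168) + k) = (1208 + 91205)*(239 + 25246) = 92413*25485 = 2355145305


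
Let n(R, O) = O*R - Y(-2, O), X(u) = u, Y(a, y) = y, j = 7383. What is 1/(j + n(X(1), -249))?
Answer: 1/7383 ≈ 0.00013545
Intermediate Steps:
n(R, O) = -O + O*R (n(R, O) = O*R - O = -O + O*R)
1/(j + n(X(1), -249)) = 1/(7383 - 249*(-1 + 1)) = 1/(7383 - 249*0) = 1/(7383 + 0) = 1/7383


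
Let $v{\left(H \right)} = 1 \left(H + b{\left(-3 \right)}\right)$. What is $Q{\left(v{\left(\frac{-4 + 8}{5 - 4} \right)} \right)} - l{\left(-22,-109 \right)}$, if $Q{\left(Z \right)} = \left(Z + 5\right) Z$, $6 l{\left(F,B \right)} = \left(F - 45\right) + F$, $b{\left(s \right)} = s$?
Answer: $\frac{125}{6} \approx 20.833$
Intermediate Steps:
$l{\left(F,B \right)} = - \frac{15}{2} + \frac{F}{3}$ ($l{\left(F,B \right)} = \frac{\left(F - 45\right) + F}{6} = \frac{\left(-45 + F\right) + F}{6} = \frac{-45 + 2 F}{6} = - \frac{15}{2} + \frac{F}{3}$)
$v{\left(H \right)} = -3 + H$ ($v{\left(H \right)} = 1 \left(H - 3\right) = 1 \left(-3 + H\right) = -3 + H$)
$Q{\left(Z \right)} = Z \left(5 + Z\right)$ ($Q{\left(Z \right)} = \left(5 + Z\right) Z = Z \left(5 + Z\right)$)
$Q{\left(v{\left(\frac{-4 + 8}{5 - 4} \right)} \right)} - l{\left(-22,-109 \right)} = \left(-3 + \frac{-4 + 8}{5 - 4}\right) \left(5 - \left(3 - \frac{-4 + 8}{5 - 4}\right)\right) - \left(- \frac{15}{2} + \frac{1}{3} \left(-22\right)\right) = \left(-3 + \frac{4}{1}\right) \left(5 - \left(3 - \frac{4}{1}\right)\right) - \left(- \frac{15}{2} - \frac{22}{3}\right) = \left(-3 + 4 \cdot 1\right) \left(5 + \left(-3 + 4 \cdot 1\right)\right) - - \frac{89}{6} = \left(-3 + 4\right) \left(5 + \left(-3 + 4\right)\right) + \frac{89}{6} = 1 \left(5 + 1\right) + \frac{89}{6} = 1 \cdot 6 + \frac{89}{6} = 6 + \frac{89}{6} = \frac{125}{6}$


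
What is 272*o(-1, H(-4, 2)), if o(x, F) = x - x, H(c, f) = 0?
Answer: 0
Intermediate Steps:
o(x, F) = 0
272*o(-1, H(-4, 2)) = 272*0 = 0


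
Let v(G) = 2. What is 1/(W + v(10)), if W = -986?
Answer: -1/984 ≈ -0.0010163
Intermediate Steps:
1/(W + v(10)) = 1/(-986 + 2) = 1/(-984) = -1/984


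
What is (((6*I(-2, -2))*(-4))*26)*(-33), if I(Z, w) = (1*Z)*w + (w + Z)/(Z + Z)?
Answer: 102960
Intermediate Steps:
I(Z, w) = Z*w + (Z + w)/(2*Z) (I(Z, w) = Z*w + (Z + w)/((2*Z)) = Z*w + (Z + w)*(1/(2*Z)) = Z*w + (Z + w)/(2*Z))
(((6*I(-2, -2))*(-4))*26)*(-33) = (((6*(½ - 2*(-2) + (½)*(-2)/(-2)))*(-4))*26)*(-33) = (((6*(½ + 4 + (½)*(-2)*(-½)))*(-4))*26)*(-33) = (((6*(½ + 4 + ½))*(-4))*26)*(-33) = (((6*5)*(-4))*26)*(-33) = ((30*(-4))*26)*(-33) = -120*26*(-33) = -3120*(-33) = 102960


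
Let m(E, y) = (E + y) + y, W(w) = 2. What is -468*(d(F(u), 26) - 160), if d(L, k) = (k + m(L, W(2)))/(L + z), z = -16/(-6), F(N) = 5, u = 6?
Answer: 1673100/23 ≈ 72744.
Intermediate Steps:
m(E, y) = E + 2*y
z = 8/3 (z = -16*(-⅙) = 8/3 ≈ 2.6667)
d(L, k) = (4 + L + k)/(8/3 + L) (d(L, k) = (k + (L + 2*2))/(L + 8/3) = (k + (L + 4))/(8/3 + L) = (k + (4 + L))/(8/3 + L) = (4 + L + k)/(8/3 + L))
-468*(d(F(u), 26) - 160) = -468*(3*(4 + 5 + 26)/(8 + 3*5) - 160) = -468*(3*35/(8 + 15) - 160) = -468*(3*35/23 - 160) = -468*(3*(1/23)*35 - 160) = -468*(105/23 - 160) = -468*(-3575/23) = 1673100/23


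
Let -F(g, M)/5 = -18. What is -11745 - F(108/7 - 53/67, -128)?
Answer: -11835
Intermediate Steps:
F(g, M) = 90 (F(g, M) = -5*(-18) = 90)
-11745 - F(108/7 - 53/67, -128) = -11745 - 1*90 = -11745 - 90 = -11835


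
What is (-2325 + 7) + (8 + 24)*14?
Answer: -1870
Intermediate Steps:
(-2325 + 7) + (8 + 24)*14 = -2318 + 32*14 = -2318 + 448 = -1870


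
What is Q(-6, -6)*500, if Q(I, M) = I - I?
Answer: 0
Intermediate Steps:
Q(I, M) = 0
Q(-6, -6)*500 = 0*500 = 0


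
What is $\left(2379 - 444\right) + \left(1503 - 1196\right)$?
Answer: $2242$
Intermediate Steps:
$\left(2379 - 444\right) + \left(1503 - 1196\right) = 1935 + 307 = 2242$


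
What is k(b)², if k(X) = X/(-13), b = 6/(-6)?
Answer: 1/169 ≈ 0.0059172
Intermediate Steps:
b = -1 (b = 6*(-⅙) = -1)
k(X) = -X/13 (k(X) = X*(-1/13) = -X/13)
k(b)² = (-1/13*(-1))² = (1/13)² = 1/169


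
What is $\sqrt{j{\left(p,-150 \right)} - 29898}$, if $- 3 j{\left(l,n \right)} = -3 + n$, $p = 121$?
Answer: $i \sqrt{29847} \approx 172.76 i$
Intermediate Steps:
$j{\left(l,n \right)} = 1 - \frac{n}{3}$ ($j{\left(l,n \right)} = - \frac{-3 + n}{3} = 1 - \frac{n}{3}$)
$\sqrt{j{\left(p,-150 \right)} - 29898} = \sqrt{\left(1 - -50\right) - 29898} = \sqrt{\left(1 + 50\right) - 29898} = \sqrt{51 - 29898} = \sqrt{-29847} = i \sqrt{29847}$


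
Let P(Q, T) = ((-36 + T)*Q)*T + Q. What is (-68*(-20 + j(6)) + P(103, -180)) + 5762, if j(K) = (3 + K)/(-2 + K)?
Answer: 4011712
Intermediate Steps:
j(K) = (3 + K)/(-2 + K)
P(Q, T) = Q + Q*T*(-36 + T) (P(Q, T) = (Q*(-36 + T))*T + Q = Q*T*(-36 + T) + Q = Q + Q*T*(-36 + T))
(-68*(-20 + j(6)) + P(103, -180)) + 5762 = (-68*(-20 + (3 + 6)/(-2 + 6)) + 103*(1 + (-180)**2 - 36*(-180))) + 5762 = (-68*(-20 + 9/4) + 103*(1 + 32400 + 6480)) + 5762 = (-68*(-20 + (1/4)*9) + 103*38881) + 5762 = (-68*(-20 + 9/4) + 4004743) + 5762 = (-68*(-71/4) + 4004743) + 5762 = (1207 + 4004743) + 5762 = 4005950 + 5762 = 4011712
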